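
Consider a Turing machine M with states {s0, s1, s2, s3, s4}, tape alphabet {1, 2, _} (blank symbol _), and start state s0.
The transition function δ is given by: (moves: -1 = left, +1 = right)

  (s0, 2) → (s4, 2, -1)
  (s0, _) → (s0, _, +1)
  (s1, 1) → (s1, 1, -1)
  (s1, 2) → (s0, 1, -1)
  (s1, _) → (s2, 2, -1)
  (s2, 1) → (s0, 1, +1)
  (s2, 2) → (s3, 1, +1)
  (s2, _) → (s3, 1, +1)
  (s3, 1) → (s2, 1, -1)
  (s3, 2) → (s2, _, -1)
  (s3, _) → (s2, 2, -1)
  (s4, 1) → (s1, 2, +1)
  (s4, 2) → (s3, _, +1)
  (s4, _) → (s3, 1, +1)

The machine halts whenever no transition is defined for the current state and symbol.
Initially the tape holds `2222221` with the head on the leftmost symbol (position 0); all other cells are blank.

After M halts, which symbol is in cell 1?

state=s0 head=0 tape=_[2]222221   (s0,2)→(s4,2,-1)
state=s4 head=-1 tape=[_]2222221   (s4,_)→(s3,1,+1)
state=s3 head=0 tape=1[2]222221   (s3,2)→(s2,_,-1)
state=s2 head=-1 tape=[1]_222221   (s2,1)→(s0,1,+1)
state=s0 head=0 tape=1[_]222221   (s0,_)→(s0,_,+1)
state=s0 head=1 tape=1_[2]22221   (s0,2)→(s4,2,-1)
state=s4 head=0 tape=1[_]222221   (s4,_)→(s3,1,+1)
state=s3 head=1 tape=11[2]22221   (s3,2)→(s2,_,-1)
state=s2 head=0 tape=1[1]_22221   (s2,1)→(s0,1,+1)
state=s0 head=1 tape=11[_]22221   (s0,_)→(s0,_,+1)
state=s0 head=2 tape=11_[2]2221   (s0,2)→(s4,2,-1)
state=s4 head=1 tape=11[_]22221   (s4,_)→(s3,1,+1)
state=s3 head=2 tape=111[2]2221   (s3,2)→(s2,_,-1)
state=s2 head=1 tape=11[1]_2221   (s2,1)→(s0,1,+1)
state=s0 head=2 tape=111[_]2221   (s0,_)→(s0,_,+1)
state=s0 head=3 tape=111_[2]221   (s0,2)→(s4,2,-1)
state=s4 head=2 tape=111[_]2221   (s4,_)→(s3,1,+1)
state=s3 head=3 tape=1111[2]221   (s3,2)→(s2,_,-1)
state=s2 head=2 tape=111[1]_221   (s2,1)→(s0,1,+1)
state=s0 head=3 tape=1111[_]221   (s0,_)→(s0,_,+1)
state=s0 head=4 tape=1111_[2]21   (s0,2)→(s4,2,-1)
state=s4 head=3 tape=1111[_]221   (s4,_)→(s3,1,+1)
state=s3 head=4 tape=11111[2]21   (s3,2)→(s2,_,-1)
state=s2 head=3 tape=1111[1]_21   (s2,1)→(s0,1,+1)
state=s0 head=4 tape=11111[_]21   (s0,_)→(s0,_,+1)
state=s0 head=5 tape=11111_[2]1   (s0,2)→(s4,2,-1)
state=s4 head=4 tape=11111[_]21   (s4,_)→(s3,1,+1)
state=s3 head=5 tape=111111[2]1   (s3,2)→(s2,_,-1)
state=s2 head=4 tape=11111[1]_1   (s2,1)→(s0,1,+1)
state=s0 head=5 tape=111111[_]1   (s0,_)→(s0,_,+1)
state=s0 head=6 tape=111111_[1]
Cell 1 holds 1 when M halts.

1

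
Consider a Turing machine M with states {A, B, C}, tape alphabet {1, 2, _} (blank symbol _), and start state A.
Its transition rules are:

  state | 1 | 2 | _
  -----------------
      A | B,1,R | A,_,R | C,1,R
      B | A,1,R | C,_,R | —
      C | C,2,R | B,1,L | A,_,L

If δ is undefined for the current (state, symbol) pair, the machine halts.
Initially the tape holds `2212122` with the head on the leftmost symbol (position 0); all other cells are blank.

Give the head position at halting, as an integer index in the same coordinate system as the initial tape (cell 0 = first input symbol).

8

A | [2]212122__   read 2 → write _, move R, go to A
A | _[2]12122__   read 2 → write _, move R, go to A
A | __[1]2122__   read 1 → write 1, move R, go to B
B | __1[2]122__   read 2 → write _, move R, go to C
C | __1_[1]22__   read 1 → write 2, move R, go to C
C | __1_2[2]2__   read 2 → write 1, move L, go to B
B | __1_[2]12__   read 2 → write _, move R, go to C
C | __1__[1]2__   read 1 → write 2, move R, go to C
C | __1__2[2]__   read 2 → write 1, move L, go to B
B | __1__[2]1__   read 2 → write _, move R, go to C
C | __1___[1]__   read 1 → write 2, move R, go to C
C | __1___2[_]_   read _ → write _, move L, go to A
A | __1___[2]__   read 2 → write _, move R, go to A
A | __1____[_]_   read _ → write 1, move R, go to C
C | __1____1[_]   read _ → write _, move L, go to A
A | __1____[1]_   read 1 → write 1, move R, go to B
B | __1____1[_]
At halt the head is at cell 8.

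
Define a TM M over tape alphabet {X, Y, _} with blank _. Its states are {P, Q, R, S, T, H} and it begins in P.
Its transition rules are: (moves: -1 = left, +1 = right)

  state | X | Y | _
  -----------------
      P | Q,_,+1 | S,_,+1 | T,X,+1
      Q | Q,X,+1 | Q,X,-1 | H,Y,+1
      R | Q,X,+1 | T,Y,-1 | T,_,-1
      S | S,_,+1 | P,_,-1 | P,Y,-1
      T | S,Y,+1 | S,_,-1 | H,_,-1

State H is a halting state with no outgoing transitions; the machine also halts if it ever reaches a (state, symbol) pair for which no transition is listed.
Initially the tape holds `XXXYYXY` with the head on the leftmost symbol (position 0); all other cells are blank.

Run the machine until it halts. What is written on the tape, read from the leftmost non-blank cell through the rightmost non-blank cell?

P | [X]XXYYXY__   read X → write _, move +1, go to Q
Q | _[X]XYYXY__   read X → write X, move +1, go to Q
Q | _X[X]YYXY__   read X → write X, move +1, go to Q
Q | _XX[Y]YXY__   read Y → write X, move -1, go to Q
Q | _X[X]XYXY__   read X → write X, move +1, go to Q
Q | _XX[X]YXY__   read X → write X, move +1, go to Q
Q | _XXX[Y]XY__   read Y → write X, move -1, go to Q
Q | _XX[X]XXY__   read X → write X, move +1, go to Q
Q | _XXX[X]XY__   read X → write X, move +1, go to Q
Q | _XXXX[X]Y__   read X → write X, move +1, go to Q
Q | _XXXXX[Y]__   read Y → write X, move -1, go to Q
Q | _XXXX[X]X__   read X → write X, move +1, go to Q
Q | _XXXXX[X]__   read X → write X, move +1, go to Q
Q | _XXXXXX[_]_   read _ → write Y, move +1, go to H
H | _XXXXXXY[_]
The non-blank tape span at halt is XXXXXXY.

XXXXXXY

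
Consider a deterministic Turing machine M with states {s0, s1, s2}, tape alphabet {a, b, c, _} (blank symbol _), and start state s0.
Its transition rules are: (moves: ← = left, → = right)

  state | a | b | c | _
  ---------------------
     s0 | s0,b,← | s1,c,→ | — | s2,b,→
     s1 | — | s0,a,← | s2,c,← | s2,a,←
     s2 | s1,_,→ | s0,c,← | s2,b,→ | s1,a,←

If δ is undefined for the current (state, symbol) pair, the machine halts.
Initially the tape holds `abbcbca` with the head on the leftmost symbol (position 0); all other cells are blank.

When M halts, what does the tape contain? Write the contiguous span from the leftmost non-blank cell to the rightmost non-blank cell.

state=s0 head=0 tape=_[a]bbcbca_   (s0,a)→(s0,b,←)
state=s0 head=-1 tape=[_]bbbcbca_   (s0,_)→(s2,b,→)
state=s2 head=0 tape=b[b]bbcbca_   (s2,b)→(s0,c,←)
state=s0 head=-1 tape=[b]cbbcbca_   (s0,b)→(s1,c,→)
state=s1 head=0 tape=c[c]bbcbca_   (s1,c)→(s2,c,←)
state=s2 head=-1 tape=[c]cbbcbca_   (s2,c)→(s2,b,→)
state=s2 head=0 tape=b[c]bbcbca_   (s2,c)→(s2,b,→)
state=s2 head=1 tape=bb[b]bcbca_   (s2,b)→(s0,c,←)
state=s0 head=0 tape=b[b]cbcbca_   (s0,b)→(s1,c,→)
state=s1 head=1 tape=bc[c]bcbca_   (s1,c)→(s2,c,←)
state=s2 head=0 tape=b[c]cbcbca_   (s2,c)→(s2,b,→)
state=s2 head=1 tape=bb[c]bcbca_   (s2,c)→(s2,b,→)
state=s2 head=2 tape=bbb[b]cbca_   (s2,b)→(s0,c,←)
state=s0 head=1 tape=bb[b]ccbca_   (s0,b)→(s1,c,→)
state=s1 head=2 tape=bbc[c]cbca_   (s1,c)→(s2,c,←)
state=s2 head=1 tape=bb[c]ccbca_   (s2,c)→(s2,b,→)
state=s2 head=2 tape=bbb[c]cbca_   (s2,c)→(s2,b,→)
state=s2 head=3 tape=bbbb[c]bca_   (s2,c)→(s2,b,→)
state=s2 head=4 tape=bbbbb[b]ca_   (s2,b)→(s0,c,←)
state=s0 head=3 tape=bbbb[b]cca_   (s0,b)→(s1,c,→)
state=s1 head=4 tape=bbbbc[c]ca_   (s1,c)→(s2,c,←)
state=s2 head=3 tape=bbbb[c]cca_   (s2,c)→(s2,b,→)
state=s2 head=4 tape=bbbbb[c]ca_   (s2,c)→(s2,b,→)
state=s2 head=5 tape=bbbbbb[c]a_   (s2,c)→(s2,b,→)
state=s2 head=6 tape=bbbbbbb[a]_   (s2,a)→(s1,_,→)
state=s1 head=7 tape=bbbbbbb_[_]   (s1,_)→(s2,a,←)
state=s2 head=6 tape=bbbbbbb[_]a   (s2,_)→(s1,a,←)
state=s1 head=5 tape=bbbbbb[b]aa   (s1,b)→(s0,a,←)
state=s0 head=4 tape=bbbbb[b]aaa   (s0,b)→(s1,c,→)
state=s1 head=5 tape=bbbbbc[a]aa
The non-blank tape span at halt is bbbbbcaaa.

bbbbbcaaa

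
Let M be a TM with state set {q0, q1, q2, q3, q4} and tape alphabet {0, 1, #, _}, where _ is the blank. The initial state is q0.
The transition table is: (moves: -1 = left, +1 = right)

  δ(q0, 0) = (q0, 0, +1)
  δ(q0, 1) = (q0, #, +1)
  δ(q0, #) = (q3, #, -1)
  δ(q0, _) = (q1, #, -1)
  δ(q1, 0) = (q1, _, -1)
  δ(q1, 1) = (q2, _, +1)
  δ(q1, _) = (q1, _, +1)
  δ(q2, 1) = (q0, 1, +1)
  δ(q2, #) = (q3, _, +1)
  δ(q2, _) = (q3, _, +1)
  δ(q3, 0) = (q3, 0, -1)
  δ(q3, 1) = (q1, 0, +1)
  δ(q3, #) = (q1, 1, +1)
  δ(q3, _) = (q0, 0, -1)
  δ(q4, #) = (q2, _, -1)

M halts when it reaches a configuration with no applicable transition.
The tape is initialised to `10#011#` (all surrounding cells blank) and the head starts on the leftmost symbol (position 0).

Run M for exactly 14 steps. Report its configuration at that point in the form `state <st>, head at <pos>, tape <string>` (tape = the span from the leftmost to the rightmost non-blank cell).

q0 | [1]0#011#   read 1 → write #, move +1, go to q0
q0 | #[0]#011#   read 0 → write 0, move +1, go to q0
q0 | #0[#]011#   read # → write #, move -1, go to q3
q3 | #[0]#011#   read 0 → write 0, move -1, go to q3
q3 | [#]0#011#   read # → write 1, move +1, go to q1
q1 | 1[0]#011#   read 0 → write _, move -1, go to q1
q1 | [1]_#011#   read 1 → write _, move +1, go to q2
q2 | _[_]#011#   read _ → write _, move +1, go to q3
q3 | __[#]011#   read # → write 1, move +1, go to q1
q1 | __1[0]11#   read 0 → write _, move -1, go to q1
q1 | __[1]_11#   read 1 → write _, move +1, go to q2
q2 | ___[_]11#   read _ → write _, move +1, go to q3
q3 | ____[1]1#   read 1 → write 0, move +1, go to q1
q1 | ____0[1]#   read 1 → write _, move +1, go to q2
q2 | ____0_[#]
After 14 steps: state q2, head at 6, tape 0_#.

state q2, head at 6, tape 0_#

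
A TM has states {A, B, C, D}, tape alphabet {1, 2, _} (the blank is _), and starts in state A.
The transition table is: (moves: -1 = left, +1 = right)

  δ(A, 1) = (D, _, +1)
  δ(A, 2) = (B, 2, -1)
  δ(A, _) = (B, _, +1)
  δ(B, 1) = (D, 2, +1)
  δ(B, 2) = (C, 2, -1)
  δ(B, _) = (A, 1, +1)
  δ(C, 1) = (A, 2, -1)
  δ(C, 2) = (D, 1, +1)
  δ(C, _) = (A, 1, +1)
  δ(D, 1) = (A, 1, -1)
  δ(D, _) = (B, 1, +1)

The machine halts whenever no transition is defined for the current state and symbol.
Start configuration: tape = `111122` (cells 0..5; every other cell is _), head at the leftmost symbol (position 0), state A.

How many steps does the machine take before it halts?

9

state=A head=0 tape=[1]11122   (A,1)→(D,_,+1)
state=D head=1 tape=_[1]1122   (D,1)→(A,1,-1)
state=A head=0 tape=[_]11122   (A,_)→(B,_,+1)
state=B head=1 tape=_[1]1122   (B,1)→(D,2,+1)
state=D head=2 tape=_2[1]122   (D,1)→(A,1,-1)
state=A head=1 tape=_[2]1122   (A,2)→(B,2,-1)
state=B head=0 tape=[_]21122   (B,_)→(A,1,+1)
state=A head=1 tape=1[2]1122   (A,2)→(B,2,-1)
state=B head=0 tape=[1]21122   (B,1)→(D,2,+1)
state=D head=1 tape=2[2]1122
M halts after 9 transitions.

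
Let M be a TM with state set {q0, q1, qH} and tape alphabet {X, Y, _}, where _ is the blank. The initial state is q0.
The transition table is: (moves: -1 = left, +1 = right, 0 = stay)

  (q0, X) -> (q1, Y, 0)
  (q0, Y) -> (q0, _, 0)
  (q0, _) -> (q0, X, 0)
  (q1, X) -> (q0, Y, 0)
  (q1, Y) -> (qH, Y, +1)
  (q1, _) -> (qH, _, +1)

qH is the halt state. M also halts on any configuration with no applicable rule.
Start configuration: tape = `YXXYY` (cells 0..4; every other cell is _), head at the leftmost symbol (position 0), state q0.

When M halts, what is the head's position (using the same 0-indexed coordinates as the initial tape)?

state=q0 head=0 tape=[Y]XXYY   (q0,Y)→(q0,_,0)
state=q0 head=0 tape=[_]XXYY   (q0,_)→(q0,X,0)
state=q0 head=0 tape=[X]XXYY   (q0,X)→(q1,Y,0)
state=q1 head=0 tape=[Y]XXYY   (q1,Y)→(qH,Y,+1)
state=qH head=1 tape=Y[X]XYY
At halt the head is at cell 1.

1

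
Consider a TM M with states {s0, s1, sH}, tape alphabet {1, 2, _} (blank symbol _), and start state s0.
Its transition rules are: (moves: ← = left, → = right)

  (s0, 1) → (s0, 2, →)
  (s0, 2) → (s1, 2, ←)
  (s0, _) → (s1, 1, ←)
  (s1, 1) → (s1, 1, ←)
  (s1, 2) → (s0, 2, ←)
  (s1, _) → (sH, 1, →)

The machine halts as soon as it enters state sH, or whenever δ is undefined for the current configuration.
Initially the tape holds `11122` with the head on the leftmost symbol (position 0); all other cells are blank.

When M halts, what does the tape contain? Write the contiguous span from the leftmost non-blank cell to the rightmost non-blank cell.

state=s0 head=0 tape=__[1]1122   (s0,1)→(s0,2,→)
state=s0 head=1 tape=__2[1]122   (s0,1)→(s0,2,→)
state=s0 head=2 tape=__22[1]22   (s0,1)→(s0,2,→)
state=s0 head=3 tape=__222[2]2   (s0,2)→(s1,2,←)
state=s1 head=2 tape=__22[2]22   (s1,2)→(s0,2,←)
state=s0 head=1 tape=__2[2]222   (s0,2)→(s1,2,←)
state=s1 head=0 tape=__[2]2222   (s1,2)→(s0,2,←)
state=s0 head=-1 tape=_[_]22222   (s0,_)→(s1,1,←)
state=s1 head=-2 tape=[_]122222   (s1,_)→(sH,1,→)
state=sH head=-1 tape=1[1]22222
The non-blank tape span at halt is 1122222.

1122222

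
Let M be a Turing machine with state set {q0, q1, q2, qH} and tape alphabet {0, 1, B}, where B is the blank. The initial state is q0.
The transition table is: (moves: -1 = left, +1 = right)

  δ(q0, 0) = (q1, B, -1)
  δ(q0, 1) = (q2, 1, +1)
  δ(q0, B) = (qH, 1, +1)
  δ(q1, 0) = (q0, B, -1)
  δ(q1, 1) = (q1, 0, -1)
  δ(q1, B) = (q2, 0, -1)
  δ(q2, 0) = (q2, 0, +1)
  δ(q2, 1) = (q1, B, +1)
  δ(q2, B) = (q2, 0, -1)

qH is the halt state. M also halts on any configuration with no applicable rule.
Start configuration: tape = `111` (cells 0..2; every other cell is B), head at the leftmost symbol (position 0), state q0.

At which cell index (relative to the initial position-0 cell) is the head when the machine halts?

state=q0 head=0 tape=[1]11   (q0,1)→(q2,1,+1)
state=q2 head=1 tape=1[1]1   (q2,1)→(q1,B,+1)
state=q1 head=2 tape=1B[1]   (q1,1)→(q1,0,-1)
state=q1 head=1 tape=1[B]0   (q1,B)→(q2,0,-1)
state=q2 head=0 tape=[1]00   (q2,1)→(q1,B,+1)
state=q1 head=1 tape=B[0]0   (q1,0)→(q0,B,-1)
state=q0 head=0 tape=[B]B0   (q0,B)→(qH,1,+1)
state=qH head=1 tape=1[B]0
At halt the head is at cell 1.

1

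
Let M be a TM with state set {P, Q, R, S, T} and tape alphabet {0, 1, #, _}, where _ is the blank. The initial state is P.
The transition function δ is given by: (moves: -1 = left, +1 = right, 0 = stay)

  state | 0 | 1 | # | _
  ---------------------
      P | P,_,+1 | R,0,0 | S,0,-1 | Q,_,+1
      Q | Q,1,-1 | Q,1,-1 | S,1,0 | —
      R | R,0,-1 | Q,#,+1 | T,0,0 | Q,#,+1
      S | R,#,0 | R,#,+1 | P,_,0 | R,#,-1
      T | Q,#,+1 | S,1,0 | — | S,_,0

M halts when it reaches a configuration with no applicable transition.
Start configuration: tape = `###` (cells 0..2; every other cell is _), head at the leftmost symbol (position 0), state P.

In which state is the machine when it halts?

state=P head=0 tape=__[#]##_   (P,#)→(S,0,-1)
state=S head=-1 tape=_[_]0##_   (S,_)→(R,#,-1)
state=R head=-2 tape=[_]#0##_   (R,_)→(Q,#,+1)
state=Q head=-1 tape=#[#]0##_   (Q,#)→(S,1,0)
state=S head=-1 tape=#[1]0##_   (S,1)→(R,#,+1)
state=R head=0 tape=##[0]##_   (R,0)→(R,0,-1)
state=R head=-1 tape=#[#]0##_   (R,#)→(T,0,0)
state=T head=-1 tape=#[0]0##_   (T,0)→(Q,#,+1)
state=Q head=0 tape=##[0]##_   (Q,0)→(Q,1,-1)
state=Q head=-1 tape=#[#]1##_   (Q,#)→(S,1,0)
state=S head=-1 tape=#[1]1##_   (S,1)→(R,#,+1)
state=R head=0 tape=##[1]##_   (R,1)→(Q,#,+1)
state=Q head=1 tape=###[#]#_   (Q,#)→(S,1,0)
state=S head=1 tape=###[1]#_   (S,1)→(R,#,+1)
state=R head=2 tape=####[#]_   (R,#)→(T,0,0)
state=T head=2 tape=####[0]_   (T,0)→(Q,#,+1)
state=Q head=3 tape=#####[_]
No transition is defined for (Q, _); M halts in state Q.

Q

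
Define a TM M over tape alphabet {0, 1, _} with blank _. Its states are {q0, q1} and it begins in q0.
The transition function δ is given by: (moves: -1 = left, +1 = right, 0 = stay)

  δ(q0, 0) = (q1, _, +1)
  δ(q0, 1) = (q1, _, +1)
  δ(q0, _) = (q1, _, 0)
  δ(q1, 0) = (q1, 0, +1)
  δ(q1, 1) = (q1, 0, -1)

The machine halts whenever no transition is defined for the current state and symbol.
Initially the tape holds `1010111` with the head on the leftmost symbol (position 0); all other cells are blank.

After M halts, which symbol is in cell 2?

0

state=q0 head=0 tape=[1]010111_   (q0,1)→(q1,_,+1)
state=q1 head=1 tape=_[0]10111_   (q1,0)→(q1,0,+1)
state=q1 head=2 tape=_0[1]0111_   (q1,1)→(q1,0,-1)
state=q1 head=1 tape=_[0]00111_   (q1,0)→(q1,0,+1)
state=q1 head=2 tape=_0[0]0111_   (q1,0)→(q1,0,+1)
state=q1 head=3 tape=_00[0]111_   (q1,0)→(q1,0,+1)
state=q1 head=4 tape=_000[1]11_   (q1,1)→(q1,0,-1)
state=q1 head=3 tape=_00[0]011_   (q1,0)→(q1,0,+1)
state=q1 head=4 tape=_000[0]11_   (q1,0)→(q1,0,+1)
state=q1 head=5 tape=_0000[1]1_   (q1,1)→(q1,0,-1)
state=q1 head=4 tape=_000[0]01_   (q1,0)→(q1,0,+1)
state=q1 head=5 tape=_0000[0]1_   (q1,0)→(q1,0,+1)
state=q1 head=6 tape=_00000[1]_   (q1,1)→(q1,0,-1)
state=q1 head=5 tape=_0000[0]0_   (q1,0)→(q1,0,+1)
state=q1 head=6 tape=_00000[0]_   (q1,0)→(q1,0,+1)
state=q1 head=7 tape=_000000[_]
Cell 2 holds 0 when M halts.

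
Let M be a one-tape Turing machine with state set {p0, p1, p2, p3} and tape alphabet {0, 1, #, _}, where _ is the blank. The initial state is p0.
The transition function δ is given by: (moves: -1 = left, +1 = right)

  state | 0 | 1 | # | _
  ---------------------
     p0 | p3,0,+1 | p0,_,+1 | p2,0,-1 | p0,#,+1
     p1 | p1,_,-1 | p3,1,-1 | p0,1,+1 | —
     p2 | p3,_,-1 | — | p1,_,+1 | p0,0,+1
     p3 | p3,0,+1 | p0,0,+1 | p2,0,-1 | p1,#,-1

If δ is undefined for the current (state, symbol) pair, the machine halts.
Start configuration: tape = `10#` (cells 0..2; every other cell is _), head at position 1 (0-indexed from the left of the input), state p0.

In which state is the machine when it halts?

p1

p0 | 1[0]#_   read 0 → write 0, move +1, go to p3
p3 | 10[#]_   read # → write 0, move -1, go to p2
p2 | 1[0]0_   read 0 → write _, move -1, go to p3
p3 | [1]_0_   read 1 → write 0, move +1, go to p0
p0 | 0[_]0_   read _ → write #, move +1, go to p0
p0 | 0#[0]_   read 0 → write 0, move +1, go to p3
p3 | 0#0[_]   read _ → write #, move -1, go to p1
p1 | 0#[0]#   read 0 → write _, move -1, go to p1
p1 | 0[#]_#   read # → write 1, move +1, go to p0
p0 | 01[_]#   read _ → write #, move +1, go to p0
p0 | 01#[#]   read # → write 0, move -1, go to p2
p2 | 01[#]0   read # → write _, move +1, go to p1
p1 | 01_[0]   read 0 → write _, move -1, go to p1
p1 | 01[_]_
No transition is defined for (p1, _); M halts in state p1.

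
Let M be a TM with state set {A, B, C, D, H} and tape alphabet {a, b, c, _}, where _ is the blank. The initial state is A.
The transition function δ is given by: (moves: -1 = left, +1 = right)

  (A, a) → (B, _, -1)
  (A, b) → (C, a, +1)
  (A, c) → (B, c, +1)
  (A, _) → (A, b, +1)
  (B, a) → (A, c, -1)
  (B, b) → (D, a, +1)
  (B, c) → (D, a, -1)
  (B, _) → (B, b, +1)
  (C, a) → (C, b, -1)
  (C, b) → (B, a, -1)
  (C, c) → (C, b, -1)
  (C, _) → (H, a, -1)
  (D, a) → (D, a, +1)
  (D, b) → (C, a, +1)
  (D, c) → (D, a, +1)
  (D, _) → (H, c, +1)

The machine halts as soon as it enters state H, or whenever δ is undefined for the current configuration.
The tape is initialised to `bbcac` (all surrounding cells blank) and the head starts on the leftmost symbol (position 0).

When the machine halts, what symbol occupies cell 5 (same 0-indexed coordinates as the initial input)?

state=A head=0 tape=_[b]bcac__   (A,b)→(C,a,+1)
state=C head=1 tape=_a[b]cac__   (C,b)→(B,a,-1)
state=B head=0 tape=_[a]acac__   (B,a)→(A,c,-1)
state=A head=-1 tape=[_]cacac__   (A,_)→(A,b,+1)
state=A head=0 tape=b[c]acac__   (A,c)→(B,c,+1)
state=B head=1 tape=bc[a]cac__   (B,a)→(A,c,-1)
state=A head=0 tape=b[c]ccac__   (A,c)→(B,c,+1)
state=B head=1 tape=bc[c]cac__   (B,c)→(D,a,-1)
state=D head=0 tape=b[c]acac__   (D,c)→(D,a,+1)
state=D head=1 tape=ba[a]cac__   (D,a)→(D,a,+1)
state=D head=2 tape=baa[c]ac__   (D,c)→(D,a,+1)
state=D head=3 tape=baaa[a]c__   (D,a)→(D,a,+1)
state=D head=4 tape=baaaa[c]__   (D,c)→(D,a,+1)
state=D head=5 tape=baaaaa[_]_   (D,_)→(H,c,+1)
state=H head=6 tape=baaaaac[_]
Cell 5 holds c when M halts.

c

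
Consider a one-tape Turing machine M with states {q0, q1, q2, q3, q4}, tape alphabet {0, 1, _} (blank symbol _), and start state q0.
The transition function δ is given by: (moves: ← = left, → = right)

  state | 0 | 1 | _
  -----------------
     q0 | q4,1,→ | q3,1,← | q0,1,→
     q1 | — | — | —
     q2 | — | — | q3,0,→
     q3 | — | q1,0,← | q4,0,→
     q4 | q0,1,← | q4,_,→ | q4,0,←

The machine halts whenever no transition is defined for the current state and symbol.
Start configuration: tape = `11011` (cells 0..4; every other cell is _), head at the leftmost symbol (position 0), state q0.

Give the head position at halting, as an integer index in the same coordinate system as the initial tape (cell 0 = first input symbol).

0

state=q0 head=0 tape=_[1]1011   (q0,1)→(q3,1,←)
state=q3 head=-1 tape=[_]11011   (q3,_)→(q4,0,→)
state=q4 head=0 tape=0[1]1011   (q4,1)→(q4,_,→)
state=q4 head=1 tape=0_[1]011   (q4,1)→(q4,_,→)
state=q4 head=2 tape=0__[0]11   (q4,0)→(q0,1,←)
state=q0 head=1 tape=0_[_]111   (q0,_)→(q0,1,→)
state=q0 head=2 tape=0_1[1]11   (q0,1)→(q3,1,←)
state=q3 head=1 tape=0_[1]111   (q3,1)→(q1,0,←)
state=q1 head=0 tape=0[_]0111
At halt the head is at cell 0.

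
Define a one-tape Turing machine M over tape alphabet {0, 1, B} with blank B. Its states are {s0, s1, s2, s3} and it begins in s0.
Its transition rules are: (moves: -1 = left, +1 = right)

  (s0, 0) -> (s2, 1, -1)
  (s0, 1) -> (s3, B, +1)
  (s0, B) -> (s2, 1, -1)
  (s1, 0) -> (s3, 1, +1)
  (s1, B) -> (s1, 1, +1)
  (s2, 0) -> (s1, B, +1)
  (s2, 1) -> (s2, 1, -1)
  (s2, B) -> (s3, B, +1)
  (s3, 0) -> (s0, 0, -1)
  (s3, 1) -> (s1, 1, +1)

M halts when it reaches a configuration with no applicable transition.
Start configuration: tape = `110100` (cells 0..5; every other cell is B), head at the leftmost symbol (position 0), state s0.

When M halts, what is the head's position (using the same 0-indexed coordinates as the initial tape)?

state=s0 head=0 tape=[1]10100   (s0,1)→(s3,B,+1)
state=s3 head=1 tape=B[1]0100   (s3,1)→(s1,1,+1)
state=s1 head=2 tape=B1[0]100   (s1,0)→(s3,1,+1)
state=s3 head=3 tape=B11[1]00   (s3,1)→(s1,1,+1)
state=s1 head=4 tape=B111[0]0   (s1,0)→(s3,1,+1)
state=s3 head=5 tape=B1111[0]   (s3,0)→(s0,0,-1)
state=s0 head=4 tape=B111[1]0   (s0,1)→(s3,B,+1)
state=s3 head=5 tape=B111B[0]   (s3,0)→(s0,0,-1)
state=s0 head=4 tape=B111[B]0   (s0,B)→(s2,1,-1)
state=s2 head=3 tape=B11[1]10   (s2,1)→(s2,1,-1)
state=s2 head=2 tape=B1[1]110   (s2,1)→(s2,1,-1)
state=s2 head=1 tape=B[1]1110   (s2,1)→(s2,1,-1)
state=s2 head=0 tape=[B]11110   (s2,B)→(s3,B,+1)
state=s3 head=1 tape=B[1]1110   (s3,1)→(s1,1,+1)
state=s1 head=2 tape=B1[1]110
At halt the head is at cell 2.

2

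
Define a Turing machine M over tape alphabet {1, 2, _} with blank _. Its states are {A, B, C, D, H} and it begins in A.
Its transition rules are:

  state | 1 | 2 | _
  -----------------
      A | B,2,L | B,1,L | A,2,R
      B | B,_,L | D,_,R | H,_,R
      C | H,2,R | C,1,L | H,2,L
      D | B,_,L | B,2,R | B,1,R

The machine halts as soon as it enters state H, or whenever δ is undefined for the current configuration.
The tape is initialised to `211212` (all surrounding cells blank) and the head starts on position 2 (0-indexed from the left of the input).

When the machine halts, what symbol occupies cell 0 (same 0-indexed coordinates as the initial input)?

state=A head=2 tape=21[1]212___   (A,1)→(B,2,L)
state=B head=1 tape=2[1]2212___   (B,1)→(B,_,L)
state=B head=0 tape=[2]_2212___   (B,2)→(D,_,R)
state=D head=1 tape=_[_]2212___   (D,_)→(B,1,R)
state=B head=2 tape=_1[2]212___   (B,2)→(D,_,R)
state=D head=3 tape=_1_[2]12___   (D,2)→(B,2,R)
state=B head=4 tape=_1_2[1]2___   (B,1)→(B,_,L)
state=B head=3 tape=_1_[2]_2___   (B,2)→(D,_,R)
state=D head=4 tape=_1__[_]2___   (D,_)→(B,1,R)
state=B head=5 tape=_1__1[2]___   (B,2)→(D,_,R)
state=D head=6 tape=_1__1_[_]__   (D,_)→(B,1,R)
state=B head=7 tape=_1__1_1[_]_   (B,_)→(H,_,R)
state=H head=8 tape=_1__1_1_[_]
Cell 0 holds _ when M halts.

_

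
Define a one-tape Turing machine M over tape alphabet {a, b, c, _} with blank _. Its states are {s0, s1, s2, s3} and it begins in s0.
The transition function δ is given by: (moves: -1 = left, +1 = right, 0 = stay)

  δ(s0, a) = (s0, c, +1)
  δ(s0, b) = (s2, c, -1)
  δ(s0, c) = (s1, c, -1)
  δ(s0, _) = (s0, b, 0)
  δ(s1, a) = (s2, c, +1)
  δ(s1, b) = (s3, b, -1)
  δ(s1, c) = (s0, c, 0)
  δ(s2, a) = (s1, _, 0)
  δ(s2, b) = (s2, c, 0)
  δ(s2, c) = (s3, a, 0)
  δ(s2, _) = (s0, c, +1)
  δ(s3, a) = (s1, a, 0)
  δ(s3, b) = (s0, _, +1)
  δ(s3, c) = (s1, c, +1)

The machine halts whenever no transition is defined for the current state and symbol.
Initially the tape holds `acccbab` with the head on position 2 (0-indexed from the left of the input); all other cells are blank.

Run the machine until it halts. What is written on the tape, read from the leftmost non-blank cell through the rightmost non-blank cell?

ccccc_b

state=s0 head=2 tape=ac[c]cbab   (s0,c)→(s1,c,-1)
state=s1 head=1 tape=a[c]ccbab   (s1,c)→(s0,c,0)
state=s0 head=1 tape=a[c]ccbab   (s0,c)→(s1,c,-1)
state=s1 head=0 tape=[a]cccbab   (s1,a)→(s2,c,+1)
state=s2 head=1 tape=c[c]ccbab   (s2,c)→(s3,a,0)
state=s3 head=1 tape=c[a]ccbab   (s3,a)→(s1,a,0)
state=s1 head=1 tape=c[a]ccbab   (s1,a)→(s2,c,+1)
state=s2 head=2 tape=cc[c]cbab   (s2,c)→(s3,a,0)
state=s3 head=2 tape=cc[a]cbab   (s3,a)→(s1,a,0)
state=s1 head=2 tape=cc[a]cbab   (s1,a)→(s2,c,+1)
state=s2 head=3 tape=ccc[c]bab   (s2,c)→(s3,a,0)
state=s3 head=3 tape=ccc[a]bab   (s3,a)→(s1,a,0)
state=s1 head=3 tape=ccc[a]bab   (s1,a)→(s2,c,+1)
state=s2 head=4 tape=cccc[b]ab   (s2,b)→(s2,c,0)
state=s2 head=4 tape=cccc[c]ab   (s2,c)→(s3,a,0)
state=s3 head=4 tape=cccc[a]ab   (s3,a)→(s1,a,0)
state=s1 head=4 tape=cccc[a]ab   (s1,a)→(s2,c,+1)
state=s2 head=5 tape=ccccc[a]b   (s2,a)→(s1,_,0)
state=s1 head=5 tape=ccccc[_]b
The non-blank tape span at halt is ccccc_b.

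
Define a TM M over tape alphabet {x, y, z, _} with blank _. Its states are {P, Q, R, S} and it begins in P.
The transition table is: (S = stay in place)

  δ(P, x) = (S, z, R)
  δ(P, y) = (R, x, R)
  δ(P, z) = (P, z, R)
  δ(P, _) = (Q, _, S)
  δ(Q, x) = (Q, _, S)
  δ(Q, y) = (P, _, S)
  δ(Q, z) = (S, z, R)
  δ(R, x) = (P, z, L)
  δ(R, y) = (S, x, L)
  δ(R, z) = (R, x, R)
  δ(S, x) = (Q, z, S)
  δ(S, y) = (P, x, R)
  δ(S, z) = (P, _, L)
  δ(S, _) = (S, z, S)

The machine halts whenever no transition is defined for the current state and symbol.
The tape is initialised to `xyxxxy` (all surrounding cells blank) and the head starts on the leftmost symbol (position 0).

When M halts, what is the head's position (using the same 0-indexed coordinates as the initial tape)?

6

P | [x]yxxxy_   read x → write z, move R, go to S
S | z[y]xxxy_   read y → write x, move R, go to P
P | zx[x]xxy_   read x → write z, move R, go to S
S | zxz[x]xy_   read x → write z, move S, go to Q
Q | zxz[z]xy_   read z → write z, move R, go to S
S | zxzz[x]y_   read x → write z, move S, go to Q
Q | zxzz[z]y_   read z → write z, move R, go to S
S | zxzzz[y]_   read y → write x, move R, go to P
P | zxzzzx[_]   read _ → write _, move S, go to Q
Q | zxzzzx[_]
At halt the head is at cell 6.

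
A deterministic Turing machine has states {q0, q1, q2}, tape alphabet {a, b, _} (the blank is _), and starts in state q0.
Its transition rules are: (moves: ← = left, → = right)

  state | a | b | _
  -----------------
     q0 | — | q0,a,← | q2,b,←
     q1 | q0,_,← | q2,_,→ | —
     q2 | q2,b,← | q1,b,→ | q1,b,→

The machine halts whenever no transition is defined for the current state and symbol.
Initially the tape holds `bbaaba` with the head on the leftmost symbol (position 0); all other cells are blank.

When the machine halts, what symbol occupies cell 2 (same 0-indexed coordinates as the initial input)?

_

q0 | __[b]baaba__   read b → write a, move ←, go to q0
q0 | _[_]abaaba__   read _ → write b, move ←, go to q2
q2 | [_]babaaba__   read _ → write b, move →, go to q1
q1 | b[b]abaaba__   read b → write _, move →, go to q2
q2 | b_[a]baaba__   read a → write b, move ←, go to q2
q2 | b[_]bbaaba__   read _ → write b, move →, go to q1
q1 | bb[b]baaba__   read b → write _, move →, go to q2
q2 | bb_[b]aaba__   read b → write b, move →, go to q1
q1 | bb_b[a]aba__   read a → write _, move ←, go to q0
q0 | bb_[b]_aba__   read b → write a, move ←, go to q0
q0 | bb[_]a_aba__   read _ → write b, move ←, go to q2
q2 | b[b]ba_aba__   read b → write b, move →, go to q1
q1 | bb[b]a_aba__   read b → write _, move →, go to q2
q2 | bb_[a]_aba__   read a → write b, move ←, go to q2
q2 | bb[_]b_aba__   read _ → write b, move →, go to q1
q1 | bbb[b]_aba__   read b → write _, move →, go to q2
q2 | bbb_[_]aba__   read _ → write b, move →, go to q1
q1 | bbb_b[a]ba__   read a → write _, move ←, go to q0
q0 | bbb_[b]_ba__   read b → write a, move ←, go to q0
q0 | bbb[_]a_ba__   read _ → write b, move ←, go to q2
q2 | bb[b]ba_ba__   read b → write b, move →, go to q1
q1 | bbb[b]a_ba__   read b → write _, move →, go to q2
q2 | bbb_[a]_ba__   read a → write b, move ←, go to q2
q2 | bbb[_]b_ba__   read _ → write b, move →, go to q1
q1 | bbbb[b]_ba__   read b → write _, move →, go to q2
q2 | bbbb_[_]ba__   read _ → write b, move →, go to q1
q1 | bbbb_b[b]a__   read b → write _, move →, go to q2
q2 | bbbb_b_[a]__   read a → write b, move ←, go to q2
q2 | bbbb_b[_]b__   read _ → write b, move →, go to q1
q1 | bbbb_bb[b]__   read b → write _, move →, go to q2
q2 | bbbb_bb_[_]_   read _ → write b, move →, go to q1
q1 | bbbb_bb_b[_]
Cell 2 holds _ when M halts.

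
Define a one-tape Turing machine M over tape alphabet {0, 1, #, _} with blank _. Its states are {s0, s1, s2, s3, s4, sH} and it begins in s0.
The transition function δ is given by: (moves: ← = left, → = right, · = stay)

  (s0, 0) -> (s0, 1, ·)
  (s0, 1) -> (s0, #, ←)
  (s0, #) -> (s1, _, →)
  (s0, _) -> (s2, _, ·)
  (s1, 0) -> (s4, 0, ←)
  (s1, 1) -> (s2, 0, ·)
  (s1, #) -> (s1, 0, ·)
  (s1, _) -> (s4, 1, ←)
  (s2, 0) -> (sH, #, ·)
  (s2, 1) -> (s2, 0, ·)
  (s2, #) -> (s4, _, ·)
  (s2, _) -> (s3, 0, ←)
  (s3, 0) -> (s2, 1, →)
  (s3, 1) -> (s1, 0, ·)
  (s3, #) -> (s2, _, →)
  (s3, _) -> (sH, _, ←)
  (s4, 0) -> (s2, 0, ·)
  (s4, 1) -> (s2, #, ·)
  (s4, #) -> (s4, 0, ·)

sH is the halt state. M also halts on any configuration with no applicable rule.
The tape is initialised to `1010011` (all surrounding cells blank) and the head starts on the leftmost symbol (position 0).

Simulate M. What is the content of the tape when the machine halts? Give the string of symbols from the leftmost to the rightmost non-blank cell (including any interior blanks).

s0 | ___[1]010011   read 1 → write #, move ←, go to s0
s0 | __[_]#010011   read _ → write _, move ·, go to s2
s2 | __[_]#010011   read _ → write 0, move ←, go to s3
s3 | _[_]0#010011   read _ → write _, move ←, go to sH
sH | [_]_0#010011
The non-blank tape span at halt is 0#010011.

0#010011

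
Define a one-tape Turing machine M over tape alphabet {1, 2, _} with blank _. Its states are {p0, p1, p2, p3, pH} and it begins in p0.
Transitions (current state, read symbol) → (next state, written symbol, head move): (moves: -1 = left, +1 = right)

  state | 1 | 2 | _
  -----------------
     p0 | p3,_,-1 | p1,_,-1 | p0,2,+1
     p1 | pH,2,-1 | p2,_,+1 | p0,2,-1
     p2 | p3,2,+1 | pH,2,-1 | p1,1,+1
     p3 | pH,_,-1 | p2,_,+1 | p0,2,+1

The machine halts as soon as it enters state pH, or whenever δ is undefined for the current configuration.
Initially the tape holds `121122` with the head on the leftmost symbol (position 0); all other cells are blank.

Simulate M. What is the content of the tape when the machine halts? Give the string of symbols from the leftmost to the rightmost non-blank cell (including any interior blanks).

2_12122

p0 | _[1]21122   read 1 → write _, move -1, go to p3
p3 | [_]_21122   read _ → write 2, move +1, go to p0
p0 | 2[_]21122   read _ → write 2, move +1, go to p0
p0 | 22[2]1122   read 2 → write _, move -1, go to p1
p1 | 2[2]_1122   read 2 → write _, move +1, go to p2
p2 | 2_[_]1122   read _ → write 1, move +1, go to p1
p1 | 2_1[1]122   read 1 → write 2, move -1, go to pH
pH | 2_[1]2122
The non-blank tape span at halt is 2_12122.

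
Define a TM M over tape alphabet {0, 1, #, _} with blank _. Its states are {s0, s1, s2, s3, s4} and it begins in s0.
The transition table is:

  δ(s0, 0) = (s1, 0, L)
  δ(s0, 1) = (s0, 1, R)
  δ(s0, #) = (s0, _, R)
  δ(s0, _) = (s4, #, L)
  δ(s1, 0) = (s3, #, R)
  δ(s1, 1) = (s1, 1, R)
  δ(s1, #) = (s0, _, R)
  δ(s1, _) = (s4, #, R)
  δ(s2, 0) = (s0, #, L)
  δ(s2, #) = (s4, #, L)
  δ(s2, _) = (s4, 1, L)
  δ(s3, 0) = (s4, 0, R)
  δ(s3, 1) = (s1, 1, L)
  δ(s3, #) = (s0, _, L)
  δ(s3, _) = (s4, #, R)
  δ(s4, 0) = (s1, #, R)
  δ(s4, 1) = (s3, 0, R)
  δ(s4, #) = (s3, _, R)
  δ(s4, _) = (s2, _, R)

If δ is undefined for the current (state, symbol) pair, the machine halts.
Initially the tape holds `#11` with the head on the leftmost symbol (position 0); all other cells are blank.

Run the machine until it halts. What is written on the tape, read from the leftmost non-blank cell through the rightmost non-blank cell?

1##_1

state=s0 head=0 tape=[#]11___   (s0,#)→(s0,_,R)
state=s0 head=1 tape=_[1]1___   (s0,1)→(s0,1,R)
state=s0 head=2 tape=_1[1]___   (s0,1)→(s0,1,R)
state=s0 head=3 tape=_11[_]__   (s0,_)→(s4,#,L)
state=s4 head=2 tape=_1[1]#__   (s4,1)→(s3,0,R)
state=s3 head=3 tape=_10[#]__   (s3,#)→(s0,_,L)
state=s0 head=2 tape=_1[0]___   (s0,0)→(s1,0,L)
state=s1 head=1 tape=_[1]0___   (s1,1)→(s1,1,R)
state=s1 head=2 tape=_1[0]___   (s1,0)→(s3,#,R)
state=s3 head=3 tape=_1#[_]__   (s3,_)→(s4,#,R)
state=s4 head=4 tape=_1##[_]_   (s4,_)→(s2,_,R)
state=s2 head=5 tape=_1##_[_]   (s2,_)→(s4,1,L)
state=s4 head=4 tape=_1##[_]1   (s4,_)→(s2,_,R)
state=s2 head=5 tape=_1##_[1]
The non-blank tape span at halt is 1##_1.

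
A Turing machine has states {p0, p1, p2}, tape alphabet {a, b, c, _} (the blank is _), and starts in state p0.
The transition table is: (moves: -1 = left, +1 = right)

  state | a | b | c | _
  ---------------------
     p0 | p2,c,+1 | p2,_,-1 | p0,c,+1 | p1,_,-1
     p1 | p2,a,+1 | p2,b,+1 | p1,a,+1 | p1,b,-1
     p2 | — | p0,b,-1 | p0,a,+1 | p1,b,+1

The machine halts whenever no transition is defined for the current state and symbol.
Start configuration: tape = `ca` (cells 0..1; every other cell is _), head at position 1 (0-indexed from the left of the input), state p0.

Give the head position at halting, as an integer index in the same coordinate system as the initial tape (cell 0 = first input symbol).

state=p0 head=1 tape=c[a]____   (p0,a)→(p2,c,+1)
state=p2 head=2 tape=cc[_]___   (p2,_)→(p1,b,+1)
state=p1 head=3 tape=ccb[_]__   (p1,_)→(p1,b,-1)
state=p1 head=2 tape=cc[b]b__   (p1,b)→(p2,b,+1)
state=p2 head=3 tape=ccb[b]__   (p2,b)→(p0,b,-1)
state=p0 head=2 tape=cc[b]b__   (p0,b)→(p2,_,-1)
state=p2 head=1 tape=c[c]_b__   (p2,c)→(p0,a,+1)
state=p0 head=2 tape=ca[_]b__   (p0,_)→(p1,_,-1)
state=p1 head=1 tape=c[a]_b__   (p1,a)→(p2,a,+1)
state=p2 head=2 tape=ca[_]b__   (p2,_)→(p1,b,+1)
state=p1 head=3 tape=cab[b]__   (p1,b)→(p2,b,+1)
state=p2 head=4 tape=cabb[_]_   (p2,_)→(p1,b,+1)
state=p1 head=5 tape=cabbb[_]   (p1,_)→(p1,b,-1)
state=p1 head=4 tape=cabb[b]b   (p1,b)→(p2,b,+1)
state=p2 head=5 tape=cabbb[b]   (p2,b)→(p0,b,-1)
state=p0 head=4 tape=cabb[b]b   (p0,b)→(p2,_,-1)
state=p2 head=3 tape=cab[b]_b   (p2,b)→(p0,b,-1)
state=p0 head=2 tape=ca[b]b_b   (p0,b)→(p2,_,-1)
state=p2 head=1 tape=c[a]_b_b
At halt the head is at cell 1.

1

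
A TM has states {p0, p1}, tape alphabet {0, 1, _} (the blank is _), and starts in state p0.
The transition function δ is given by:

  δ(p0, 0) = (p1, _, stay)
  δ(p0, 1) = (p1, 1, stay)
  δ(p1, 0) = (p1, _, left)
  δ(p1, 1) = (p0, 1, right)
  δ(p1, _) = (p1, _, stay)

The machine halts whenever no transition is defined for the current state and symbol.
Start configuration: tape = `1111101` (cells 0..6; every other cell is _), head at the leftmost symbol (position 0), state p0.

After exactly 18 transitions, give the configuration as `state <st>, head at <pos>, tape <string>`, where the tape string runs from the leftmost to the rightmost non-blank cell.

state p1, head at 5, tape 11111_1

state=p0 head=0 tape=[1]111101   (p0,1)→(p1,1,stay)
state=p1 head=0 tape=[1]111101   (p1,1)→(p0,1,right)
state=p0 head=1 tape=1[1]11101   (p0,1)→(p1,1,stay)
state=p1 head=1 tape=1[1]11101   (p1,1)→(p0,1,right)
state=p0 head=2 tape=11[1]1101   (p0,1)→(p1,1,stay)
state=p1 head=2 tape=11[1]1101   (p1,1)→(p0,1,right)
state=p0 head=3 tape=111[1]101   (p0,1)→(p1,1,stay)
state=p1 head=3 tape=111[1]101   (p1,1)→(p0,1,right)
state=p0 head=4 tape=1111[1]01   (p0,1)→(p1,1,stay)
state=p1 head=4 tape=1111[1]01   (p1,1)→(p0,1,right)
state=p0 head=5 tape=11111[0]1   (p0,0)→(p1,_,stay)
state=p1 head=5 tape=11111[_]1   (p1,_)→(p1,_,stay)
state=p1 head=5 tape=11111[_]1   (p1,_)→(p1,_,stay)
state=p1 head=5 tape=11111[_]1   (p1,_)→(p1,_,stay)
state=p1 head=5 tape=11111[_]1   (p1,_)→(p1,_,stay)
state=p1 head=5 tape=11111[_]1   (p1,_)→(p1,_,stay)
state=p1 head=5 tape=11111[_]1   (p1,_)→(p1,_,stay)
state=p1 head=5 tape=11111[_]1   (p1,_)→(p1,_,stay)
state=p1 head=5 tape=11111[_]1
After 18 steps: state p1, head at 5, tape 11111_1.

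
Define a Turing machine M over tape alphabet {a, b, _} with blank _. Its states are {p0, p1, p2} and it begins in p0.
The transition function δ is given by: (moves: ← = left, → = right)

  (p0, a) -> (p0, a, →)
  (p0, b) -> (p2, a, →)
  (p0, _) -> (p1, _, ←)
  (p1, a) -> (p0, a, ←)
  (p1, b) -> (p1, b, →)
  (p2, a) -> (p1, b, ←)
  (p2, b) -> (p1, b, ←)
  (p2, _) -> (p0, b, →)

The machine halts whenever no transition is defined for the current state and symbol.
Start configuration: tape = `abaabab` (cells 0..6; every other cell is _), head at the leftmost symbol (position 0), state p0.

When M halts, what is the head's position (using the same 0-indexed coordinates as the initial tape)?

8

p0 | [a]baabab__   read a → write a, move →, go to p0
p0 | a[b]aabab__   read b → write a, move →, go to p2
p2 | aa[a]abab__   read a → write b, move ←, go to p1
p1 | a[a]babab__   read a → write a, move ←, go to p0
p0 | [a]ababab__   read a → write a, move →, go to p0
p0 | a[a]babab__   read a → write a, move →, go to p0
p0 | aa[b]abab__   read b → write a, move →, go to p2
p2 | aaa[a]bab__   read a → write b, move ←, go to p1
p1 | aa[a]bbab__   read a → write a, move ←, go to p0
p0 | a[a]abbab__   read a → write a, move →, go to p0
p0 | aa[a]bbab__   read a → write a, move →, go to p0
p0 | aaa[b]bab__   read b → write a, move →, go to p2
p2 | aaaa[b]ab__   read b → write b, move ←, go to p1
p1 | aaa[a]bab__   read a → write a, move ←, go to p0
p0 | aa[a]abab__   read a → write a, move →, go to p0
p0 | aaa[a]bab__   read a → write a, move →, go to p0
p0 | aaaa[b]ab__   read b → write a, move →, go to p2
p2 | aaaaa[a]b__   read a → write b, move ←, go to p1
p1 | aaaa[a]bb__   read a → write a, move ←, go to p0
p0 | aaa[a]abb__   read a → write a, move →, go to p0
p0 | aaaa[a]bb__   read a → write a, move →, go to p0
p0 | aaaaa[b]b__   read b → write a, move →, go to p2
p2 | aaaaaa[b]__   read b → write b, move ←, go to p1
p1 | aaaaa[a]b__   read a → write a, move ←, go to p0
p0 | aaaa[a]ab__   read a → write a, move →, go to p0
p0 | aaaaa[a]b__   read a → write a, move →, go to p0
p0 | aaaaaa[b]__   read b → write a, move →, go to p2
p2 | aaaaaaa[_]_   read _ → write b, move →, go to p0
p0 | aaaaaaab[_]   read _ → write _, move ←, go to p1
p1 | aaaaaaa[b]_   read b → write b, move →, go to p1
p1 | aaaaaaab[_]
At halt the head is at cell 8.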